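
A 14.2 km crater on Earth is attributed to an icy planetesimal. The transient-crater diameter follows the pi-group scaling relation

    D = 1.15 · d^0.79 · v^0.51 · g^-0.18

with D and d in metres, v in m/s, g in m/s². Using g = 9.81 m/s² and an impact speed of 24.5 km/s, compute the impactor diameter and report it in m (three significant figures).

Rearranging for d: d = [D / (1.15 · 24500^0.51 · 9.81^-0.18)]^(1/0.79).
D = 14200 m.
24500^0.51 = 173.2
9.81^-0.18 = 0.6630
Denominator = 1.15 × 173.2 × 0.6630 = 132.1
D / 132.1 = 14200 / 132.1 = 107.5
d = 107.5^(1/0.79) = 107.5^1.2658 = 372.7 m

d ≈ 373 m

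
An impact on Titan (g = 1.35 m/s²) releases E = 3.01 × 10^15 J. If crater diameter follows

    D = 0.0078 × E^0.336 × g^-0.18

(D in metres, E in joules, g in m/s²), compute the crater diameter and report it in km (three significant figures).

D ≈ 1.17 km

E^0.336 = (3.01 × 10^15)^0.336 = 1.588 × 10^5
g^-0.18 = 1.35^-0.18 = 0.9474
D = 0.0078 × 1.588 × 10^5 × 0.9474 = 1173 m
   = 1.173 km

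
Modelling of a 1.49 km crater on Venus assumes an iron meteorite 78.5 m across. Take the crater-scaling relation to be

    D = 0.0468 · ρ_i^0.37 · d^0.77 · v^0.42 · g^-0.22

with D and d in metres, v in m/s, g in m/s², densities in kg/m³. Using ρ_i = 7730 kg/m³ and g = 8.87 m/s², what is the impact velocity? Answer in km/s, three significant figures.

v ≈ 20.8 km/s

Rearranging for v: v = [D / (0.0468 · 7730^0.37 · 78.5^0.77 · 8.87^-0.22)]^(1/0.42).
D = 1490 m.
7730^0.37 = 27.46
78.5^0.77 = 28.78
8.87^-0.22 = 0.6187
Denominator = 0.0468 × 27.46 × 28.78 × 0.6187 = 22.88
D / 22.88 = 1490 / 22.88 = 65.12
v = 65.12^(1/0.42) = 65.12^2.381 = 20819 m/s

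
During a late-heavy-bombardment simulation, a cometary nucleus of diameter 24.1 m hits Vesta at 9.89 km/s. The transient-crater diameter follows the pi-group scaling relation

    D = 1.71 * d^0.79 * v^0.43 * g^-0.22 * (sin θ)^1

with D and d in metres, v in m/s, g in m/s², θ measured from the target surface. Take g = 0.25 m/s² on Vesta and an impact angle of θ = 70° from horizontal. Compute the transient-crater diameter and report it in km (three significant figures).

D ≈ 1.41 km

In SI units: v = 9890 m/s.
d^0.79 = 24.1^0.79 = 12.35
v^0.43 = 9890^0.43 = 52.23
g^-0.22 = 0.25^-0.22 = 1.357
(sin 70°)^1 = 0.9397^1 = 0.9397
D = 1.71 × 12.35 × 52.23 × 1.357 × 0.9397 = 1407 m
   = 1.407 km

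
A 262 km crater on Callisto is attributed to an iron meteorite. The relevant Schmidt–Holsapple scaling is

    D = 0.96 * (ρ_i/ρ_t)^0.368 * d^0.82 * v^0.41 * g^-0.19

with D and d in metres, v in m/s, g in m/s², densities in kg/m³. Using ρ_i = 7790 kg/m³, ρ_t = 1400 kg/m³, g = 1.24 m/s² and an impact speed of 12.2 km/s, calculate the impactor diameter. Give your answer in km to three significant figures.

Rearranging for d: d = [D / (0.96 · (7790/1400)^0.368 · 12200^0.41 · 1.24^-0.19)]^(1/0.82).
D = 262000 m.
(7790/1400)^0.368 = 1.881
12200^0.41 = 47.36
1.24^-0.19 = 0.9600
Denominator = 0.96 × 1.881 × 47.36 × 0.9600 = 82.10
D / 82.10 = 262000 / 82.10 = 3191
d = 3191^(1/0.82) = 3191^1.2195 = 18752 m

d ≈ 18.8 km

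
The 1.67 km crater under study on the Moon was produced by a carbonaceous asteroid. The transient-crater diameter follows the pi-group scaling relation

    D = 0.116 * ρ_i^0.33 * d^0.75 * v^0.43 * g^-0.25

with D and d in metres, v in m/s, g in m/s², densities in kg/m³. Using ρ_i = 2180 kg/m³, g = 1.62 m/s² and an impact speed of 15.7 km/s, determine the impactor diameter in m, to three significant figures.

Rearranging for d: d = [D / (0.116 · 2180^0.33 · 15700^0.43 · 1.62^-0.25)]^(1/0.75).
D = 1670 m.
2180^0.33 = 12.64
15700^0.43 = 63.71
1.62^-0.25 = 0.8864
Denominator = 0.116 × 12.64 × 63.71 × 0.8864 = 82.80
D / 82.80 = 1670 / 82.80 = 20.17
d = 20.17^(1/0.75) = 20.17^1.3333 = 54.90 m

d ≈ 54.9 m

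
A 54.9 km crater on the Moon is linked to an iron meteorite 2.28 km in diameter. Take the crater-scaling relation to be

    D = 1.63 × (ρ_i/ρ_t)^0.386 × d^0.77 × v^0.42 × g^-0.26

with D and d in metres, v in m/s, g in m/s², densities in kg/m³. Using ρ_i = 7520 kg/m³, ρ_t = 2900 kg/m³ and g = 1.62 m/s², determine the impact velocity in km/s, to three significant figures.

v ≈ 23.6 km/s

Rearranging for v: v = [D / (1.63 · (7520/2900)^0.386 · 2280^0.77 · 1.62^-0.26)]^(1/0.42).
D = 54900 m.
(7520/2900)^0.386 = 1.445
2280^0.77 = 385.1
1.62^-0.26 = 0.8821
Denominator = 1.63 × 1.445 × 385.1 × 0.8821 = 800.1
D / 800.1 = 54900 / 800.1 = 68.62
v = 68.62^(1/0.42) = 68.62^2.381 = 23582 m/s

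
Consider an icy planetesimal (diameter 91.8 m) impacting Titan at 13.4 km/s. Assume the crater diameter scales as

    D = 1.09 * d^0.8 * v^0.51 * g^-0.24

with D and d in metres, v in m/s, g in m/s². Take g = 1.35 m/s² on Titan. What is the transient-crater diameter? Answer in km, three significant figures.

In SI units: v = 13400 m/s.
d^0.8 = 91.8^0.8 = 37.18
v^0.51 = 13400^0.51 = 127.3
g^-0.24 = 1.35^-0.24 = 0.9305
D = 1.09 × 37.18 × 127.3 × 0.9305 = 4800 m
   = 4.800 km

D ≈ 4.80 km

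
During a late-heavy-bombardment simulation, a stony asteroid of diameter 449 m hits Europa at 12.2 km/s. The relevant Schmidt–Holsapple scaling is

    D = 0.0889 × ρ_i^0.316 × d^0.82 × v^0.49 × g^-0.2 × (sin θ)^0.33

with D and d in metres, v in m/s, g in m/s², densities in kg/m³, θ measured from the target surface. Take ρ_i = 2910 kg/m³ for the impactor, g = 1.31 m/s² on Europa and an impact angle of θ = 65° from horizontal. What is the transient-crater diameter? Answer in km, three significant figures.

In SI units: v = 12200 m/s.
ρ_i^0.316 = 2910^0.316 = 12.43
d^0.82 = 449^0.82 = 149.6
v^0.49 = 12200^0.49 = 100.5
g^-0.2 = 1.31^-0.2 = 0.9474
(sin 65°)^0.33 = 0.9063^0.33 = 0.9681
D = 0.0889 × 12.43 × 149.6 × 100.5 × 0.9474 × 0.9681 = 15238 m
   = 15.24 km

D ≈ 15.2 km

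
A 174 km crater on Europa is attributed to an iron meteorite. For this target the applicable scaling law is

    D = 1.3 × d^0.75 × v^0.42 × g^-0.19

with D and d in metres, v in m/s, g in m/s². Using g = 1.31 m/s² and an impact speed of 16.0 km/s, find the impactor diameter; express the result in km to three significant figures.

Rearranging for d: d = [D / (1.3 · 16000^0.42 · 1.31^-0.19)]^(1/0.75).
D = 174000 m.
16000^0.42 = 58.31
1.31^-0.19 = 0.9500
Denominator = 1.3 × 58.31 × 0.9500 = 72.01
D / 72.01 = 174000 / 72.01 = 2416
d = 2416^(1/0.75) = 2416^1.3333 = 32410 m

d ≈ 32.4 km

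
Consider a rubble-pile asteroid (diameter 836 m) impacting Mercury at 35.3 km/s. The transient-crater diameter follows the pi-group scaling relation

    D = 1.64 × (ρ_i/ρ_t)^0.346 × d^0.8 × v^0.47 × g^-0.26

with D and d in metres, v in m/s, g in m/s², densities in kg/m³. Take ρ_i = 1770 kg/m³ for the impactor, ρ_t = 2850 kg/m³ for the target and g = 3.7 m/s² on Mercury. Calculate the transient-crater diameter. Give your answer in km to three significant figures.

In SI units: v = 35300 m/s.
(ρ_i/ρ_t)^0.346 = (1770/2850)^0.346 = 0.8481
d^0.8 = 836^0.8 = 217.7
v^0.47 = 35300^0.47 = 137.2
g^-0.26 = 3.7^-0.26 = 0.7117
D = 1.64 × 0.8481 × 217.7 × 137.2 × 0.7117 = 29567 m
   = 29.57 km

D ≈ 29.6 km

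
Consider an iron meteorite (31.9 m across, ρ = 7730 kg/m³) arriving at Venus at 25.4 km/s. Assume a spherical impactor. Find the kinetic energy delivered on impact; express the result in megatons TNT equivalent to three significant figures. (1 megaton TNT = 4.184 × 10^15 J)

v = 25400 m/s.
Mass m = (π/6) ρ d³ = (π/6) × 7730 × (31.9)³ = 1.314 × 10^8 kg
E = ½ m v² = 0.5 × 1.314 × 10^8 × (25400)² = 4.239 × 10^16 J
   = 4.239 × 10^16 / 4.184×10^15 = 10.13 Mt

E ≈ 10.1 Mt TNT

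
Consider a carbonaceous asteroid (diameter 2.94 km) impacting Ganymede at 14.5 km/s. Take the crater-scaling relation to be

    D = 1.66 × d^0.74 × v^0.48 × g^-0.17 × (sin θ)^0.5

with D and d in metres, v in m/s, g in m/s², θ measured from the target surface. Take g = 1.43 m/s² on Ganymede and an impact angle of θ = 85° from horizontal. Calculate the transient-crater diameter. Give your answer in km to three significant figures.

D ≈ 57.1 km

In SI units: d = 2940 m, v = 14500 m/s.
d^0.74 = 2940^0.74 = 368.6
v^0.48 = 14500^0.48 = 99.42
g^-0.17 = 1.43^-0.17 = 0.9410
(sin 85°)^0.5 = 0.9962^0.5 = 0.9981
D = 1.66 × 368.6 × 99.42 × 0.9410 × 0.9981 = 57135 m
   = 57.13 km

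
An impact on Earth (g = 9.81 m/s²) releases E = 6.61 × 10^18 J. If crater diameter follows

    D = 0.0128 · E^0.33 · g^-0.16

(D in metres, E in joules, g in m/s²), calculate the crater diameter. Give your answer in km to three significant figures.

D ≈ 14.4 km

E^0.33 = (6.61 × 10^18)^0.33 = 1.624 × 10^6
g^-0.16 = 9.81^-0.16 = 0.6940
D = 0.0128 × 1.624 × 10^6 × 0.6940 = 14426 m
   = 14.43 km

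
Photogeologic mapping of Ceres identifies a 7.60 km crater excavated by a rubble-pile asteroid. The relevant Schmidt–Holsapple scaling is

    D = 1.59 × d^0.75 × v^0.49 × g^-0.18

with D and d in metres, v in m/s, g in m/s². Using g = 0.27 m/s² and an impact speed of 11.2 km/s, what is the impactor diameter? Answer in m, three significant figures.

d ≈ 133 m

Rearranging for d: d = [D / (1.59 · 11200^0.49 · 0.27^-0.18)]^(1/0.75).
D = 7600 m.
11200^0.49 = 96.41
0.27^-0.18 = 1.266
Denominator = 1.59 × 96.41 × 1.266 = 194.1
D / 194.1 = 7600 / 194.1 = 39.16
d = 39.16^(1/0.75) = 39.16^1.3333 = 133.0 m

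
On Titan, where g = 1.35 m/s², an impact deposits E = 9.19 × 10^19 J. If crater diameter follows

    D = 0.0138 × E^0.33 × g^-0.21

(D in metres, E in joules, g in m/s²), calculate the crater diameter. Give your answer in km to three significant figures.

E^0.33 = (9.19 × 10^19)^0.33 = 3.872 × 10^6
g^-0.21 = 1.35^-0.21 = 0.9389
D = 0.0138 × 3.872 × 10^6 × 0.9389 = 50169 m
   = 50.17 km

D ≈ 50.2 km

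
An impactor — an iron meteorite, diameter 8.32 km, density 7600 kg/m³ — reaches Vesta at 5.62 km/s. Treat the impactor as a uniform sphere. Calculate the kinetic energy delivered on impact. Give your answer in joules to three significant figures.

E ≈ 3.62 × 10^22 J

d = 8320 m; v = 5620 m/s.
Mass m = (π/6) ρ d³ = (π/6) × 7600 × (8320)³ = 2.292 × 10^15 kg
E = ½ m v² = 0.5 × 2.292 × 10^15 × (5620)² = 3.620 × 10^22 J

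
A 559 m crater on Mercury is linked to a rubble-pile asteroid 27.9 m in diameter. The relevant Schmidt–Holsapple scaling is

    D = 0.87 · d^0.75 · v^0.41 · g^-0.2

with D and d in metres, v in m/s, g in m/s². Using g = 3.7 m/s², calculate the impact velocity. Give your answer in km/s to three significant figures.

v ≈ 30.3 km/s

Rearranging for v: v = [D / (0.87 · 27.9^0.75 · 3.7^-0.2)]^(1/0.41).
27.9^0.75 = 12.14
3.7^-0.2 = 0.7698
Denominator = 0.87 × 12.14 × 0.7698 = 8.130
D / 8.130 = 559 / 8.130 = 68.76
v = 68.76^(1/0.41) = 68.76^2.439 = 30287 m/s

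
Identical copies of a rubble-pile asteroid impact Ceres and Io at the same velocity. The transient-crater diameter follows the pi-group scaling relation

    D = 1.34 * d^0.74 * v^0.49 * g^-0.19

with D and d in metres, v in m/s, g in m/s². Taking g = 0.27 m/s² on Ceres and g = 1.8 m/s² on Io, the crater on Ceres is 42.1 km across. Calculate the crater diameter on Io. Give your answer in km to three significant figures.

D ≈ 29.4 km

All impactor-dependent factors cancel in the ratio, leaving D_Io/D_Ceres = (g_Io/g_Ceres)^-0.19.
(1.8/0.27)^-0.19 = 6.667^-0.19 = 0.6974
D_Io = 0.6974 × 42.1 km = 29.4 km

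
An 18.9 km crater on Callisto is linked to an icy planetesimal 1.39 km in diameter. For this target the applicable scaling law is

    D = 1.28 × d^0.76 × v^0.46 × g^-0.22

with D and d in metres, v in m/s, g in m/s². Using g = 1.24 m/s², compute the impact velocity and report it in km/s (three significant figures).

v ≈ 8.23 km/s

Rearranging for v: v = [D / (1.28 · 1390^0.76 · 1.24^-0.22)]^(1/0.46).
D = 18900 m.
1390^0.76 = 244.7
1.24^-0.22 = 0.9538
Denominator = 1.28 × 244.7 × 0.9538 = 298.7
D / 298.7 = 18900 / 298.7 = 63.27
v = 63.27^(1/0.46) = 63.27^2.1739 = 8234 m/s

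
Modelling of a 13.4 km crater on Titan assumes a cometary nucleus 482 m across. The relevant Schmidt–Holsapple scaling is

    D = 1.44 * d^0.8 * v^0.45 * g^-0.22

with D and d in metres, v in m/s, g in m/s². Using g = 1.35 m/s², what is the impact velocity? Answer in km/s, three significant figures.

Rearranging for v: v = [D / (1.44 · 482^0.8 · 1.35^-0.22)]^(1/0.45).
D = 13400 m.
482^0.8 = 140.1
1.35^-0.22 = 0.9361
Denominator = 1.44 × 140.1 × 0.9361 = 188.9
D / 188.9 = 13400 / 188.9 = 70.94
v = 70.94^(1/0.45) = 70.94^2.2222 = 12973 m/s

v ≈ 13.0 km/s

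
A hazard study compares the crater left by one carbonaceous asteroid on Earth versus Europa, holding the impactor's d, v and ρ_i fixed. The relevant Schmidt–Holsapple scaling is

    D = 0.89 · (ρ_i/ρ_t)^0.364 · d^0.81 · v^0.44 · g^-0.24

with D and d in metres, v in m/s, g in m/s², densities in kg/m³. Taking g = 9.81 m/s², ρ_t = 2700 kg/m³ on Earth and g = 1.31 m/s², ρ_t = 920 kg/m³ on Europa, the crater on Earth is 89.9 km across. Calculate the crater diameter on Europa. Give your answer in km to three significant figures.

The impactor-only factors (d, v, ρ_i) cancel in the ratio, leaving D_Europa/D_Earth = (g_Europa/g_Earth)^-0.24 · (ρ_t,Earth/ρ_t,Europa)^0.364.
(1.31/9.81)^-0.24 = 0.1335^-0.24 = 1.621
(2700/920)^0.364 = 2.935^0.364 = 1.480
Ratio = 1.621 × 1.480 = 2.399
D_Europa = 2.399 × 89.9 km = 216 km

D ≈ 216 km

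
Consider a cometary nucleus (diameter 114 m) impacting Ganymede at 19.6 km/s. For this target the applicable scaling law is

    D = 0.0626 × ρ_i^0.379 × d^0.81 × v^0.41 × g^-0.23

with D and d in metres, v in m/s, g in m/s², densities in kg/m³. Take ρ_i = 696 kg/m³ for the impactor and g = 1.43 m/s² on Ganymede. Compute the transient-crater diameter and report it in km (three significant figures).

D ≈ 1.84 km

In SI units: v = 19600 m/s.
ρ_i^0.379 = 696^0.379 = 11.95
d^0.81 = 114^0.81 = 46.35
v^0.41 = 19600^0.41 = 57.52
g^-0.23 = 1.43^-0.23 = 0.9210
D = 0.0626 × 11.95 × 46.35 × 57.52 × 0.9210 = 1837 m
   = 1.837 km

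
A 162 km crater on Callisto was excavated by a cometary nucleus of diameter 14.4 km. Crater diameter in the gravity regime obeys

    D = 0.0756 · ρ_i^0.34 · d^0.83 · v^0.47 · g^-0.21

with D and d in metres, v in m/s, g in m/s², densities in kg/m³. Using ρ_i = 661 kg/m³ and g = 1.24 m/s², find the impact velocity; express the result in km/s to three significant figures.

Rearranging for v: v = [D / (0.0756 · 661^0.34 · 14400^0.83 · 1.24^-0.21)]^(1/0.47).
D = 162000 m.
661^0.34 = 9.096
14400^0.83 = 2828
1.24^-0.21 = 0.9558
Denominator = 0.0756 × 9.096 × 2828 × 0.9558 = 1859
D / 1859 = 162000 / 1859 = 87.14
v = 87.14^(1/0.47) = 87.14^2.1277 = 13434 m/s

v ≈ 13.4 km/s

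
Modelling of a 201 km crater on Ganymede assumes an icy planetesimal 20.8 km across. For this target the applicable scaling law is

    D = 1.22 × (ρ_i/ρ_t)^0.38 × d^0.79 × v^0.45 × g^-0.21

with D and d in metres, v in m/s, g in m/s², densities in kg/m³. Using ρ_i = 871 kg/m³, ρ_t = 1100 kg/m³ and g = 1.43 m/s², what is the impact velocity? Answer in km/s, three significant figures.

v ≈ 14.8 km/s

Rearranging for v: v = [D / (1.22 · (871/1100)^0.38 · 20800^0.79 · 1.43^-0.21)]^(1/0.45).
D = 201000 m.
(871/1100)^0.38 = 0.9151
20800^0.79 = 2578
1.43^-0.21 = 0.9276
Denominator = 1.22 × 0.9151 × 2578 × 0.9276 = 2670
D / 2670 = 201000 / 2670 = 75.28
v = 75.28^(1/0.45) = 75.28^2.2222 = 14803 m/s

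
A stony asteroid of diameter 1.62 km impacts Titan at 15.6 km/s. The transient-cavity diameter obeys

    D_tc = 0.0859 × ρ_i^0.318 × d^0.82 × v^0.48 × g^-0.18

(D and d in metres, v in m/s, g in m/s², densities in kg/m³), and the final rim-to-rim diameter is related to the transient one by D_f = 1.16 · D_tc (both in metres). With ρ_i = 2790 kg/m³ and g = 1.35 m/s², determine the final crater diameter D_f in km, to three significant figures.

D_f ≈ 51.9 km

In SI: d = 1620 m, v = 15600 m/s.
ρ_i^0.318 = 2790^0.318 = 12.47
d^0.82 = 1620^0.82 = 428.4
v^0.48 = 15600^0.48 = 103.0
g^-0.18 = 1.35^-0.18 = 0.9474
D_tc = 0.0859 × 12.47 × 428.4 × 103.0 × 0.9474 = 44780 m
D_f = 1.16 × 44780 = 51945 m
     = 51.94 km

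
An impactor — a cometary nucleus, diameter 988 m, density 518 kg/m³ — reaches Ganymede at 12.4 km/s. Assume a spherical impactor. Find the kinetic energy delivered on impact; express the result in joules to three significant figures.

E ≈ 2.01 × 10^19 J

v = 12400 m/s.
Mass m = (π/6) ρ d³ = (π/6) × 518 × (988)³ = 2.616 × 10^11 kg
E = ½ m v² = 0.5 × 2.616 × 10^11 × (12400)² = 2.011 × 10^19 J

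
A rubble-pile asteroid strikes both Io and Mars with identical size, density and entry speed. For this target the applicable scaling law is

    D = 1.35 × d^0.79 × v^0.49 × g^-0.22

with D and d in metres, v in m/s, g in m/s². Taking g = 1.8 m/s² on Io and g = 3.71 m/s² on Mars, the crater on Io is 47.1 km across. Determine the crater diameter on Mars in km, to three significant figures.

All impactor-dependent factors cancel in the ratio, leaving D_Mars/D_Io = (g_Mars/g_Io)^-0.22.
(3.71/1.8)^-0.22 = 2.061^-0.22 = 0.8529
D_Mars = 0.8529 × 47.1 km = 40.2 km

D ≈ 40.2 km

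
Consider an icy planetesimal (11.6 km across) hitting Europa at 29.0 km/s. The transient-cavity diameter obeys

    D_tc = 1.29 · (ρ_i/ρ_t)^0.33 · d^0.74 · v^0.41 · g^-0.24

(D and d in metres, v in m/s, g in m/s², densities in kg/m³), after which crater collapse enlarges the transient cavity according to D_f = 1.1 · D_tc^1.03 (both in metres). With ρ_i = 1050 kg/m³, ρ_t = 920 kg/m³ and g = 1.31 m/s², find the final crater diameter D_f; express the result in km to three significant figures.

In SI: d = 11600 m, v = 29000 m/s.
(ρ_i/ρ_t)^0.33 = (1050/920)^0.33 = 1.045
d^0.74 = 11600^0.74 = 1018
v^0.41 = 29000^0.41 = 67.54
g^-0.24 = 1.31^-0.24 = 0.9372
D_tc = 1.29 × 1.045 × 1018 × 67.54 × 0.9372 = 86870 m
D_f = 1.1 × (86870)^1.03 = 1.344 × 10^5 m
     = 134.4 km

D_f ≈ 134 km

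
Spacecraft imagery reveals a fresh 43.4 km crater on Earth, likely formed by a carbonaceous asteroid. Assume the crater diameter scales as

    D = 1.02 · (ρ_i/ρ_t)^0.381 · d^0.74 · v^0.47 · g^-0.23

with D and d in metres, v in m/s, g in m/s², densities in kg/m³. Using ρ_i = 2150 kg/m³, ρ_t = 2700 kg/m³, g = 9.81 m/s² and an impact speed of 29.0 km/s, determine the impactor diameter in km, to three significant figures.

d ≈ 6.03 km

Rearranging for d: d = [D / (1.02 · (2150/2700)^0.381 · 29000^0.47 · 9.81^-0.23)]^(1/0.74).
D = 43400 m.
(2150/2700)^0.381 = 0.9169
29000^0.47 = 125.1
9.81^-0.23 = 0.5914
Denominator = 1.02 × 0.9169 × 125.1 × 0.5914 = 69.19
D / 69.19 = 43400 / 69.19 = 627.3
d = 627.3^(1/0.74) = 627.3^1.3514 = 6033 m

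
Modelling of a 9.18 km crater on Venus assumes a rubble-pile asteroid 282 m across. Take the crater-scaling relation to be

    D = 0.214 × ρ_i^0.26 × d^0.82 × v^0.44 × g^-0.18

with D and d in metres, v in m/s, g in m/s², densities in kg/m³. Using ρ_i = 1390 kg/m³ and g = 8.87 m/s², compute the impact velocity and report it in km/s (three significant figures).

Rearranging for v: v = [D / (0.214 · 1390^0.26 · 282^0.82 · 8.87^-0.18)]^(1/0.44).
D = 9180 m.
1390^0.26 = 6.564
282^0.82 = 102.1
8.87^-0.18 = 0.6751
Denominator = 0.214 × 6.564 × 102.1 × 0.6751 = 96.82
D / 96.82 = 9180 / 96.82 = 94.82
v = 94.82^(1/0.44) = 94.82^2.2727 = 31110 m/s

v ≈ 31.1 km/s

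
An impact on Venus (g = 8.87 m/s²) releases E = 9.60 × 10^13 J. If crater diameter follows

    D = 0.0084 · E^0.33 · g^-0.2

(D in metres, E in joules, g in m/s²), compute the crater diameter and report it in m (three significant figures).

D ≈ 223 m

E^0.33 = (9.60 × 10^13)^0.33 = 4.113 × 10^4
g^-0.2 = 8.87^-0.2 = 0.6463
D = 0.0084 × 4.113 × 10^4 × 0.6463 = 223.3 m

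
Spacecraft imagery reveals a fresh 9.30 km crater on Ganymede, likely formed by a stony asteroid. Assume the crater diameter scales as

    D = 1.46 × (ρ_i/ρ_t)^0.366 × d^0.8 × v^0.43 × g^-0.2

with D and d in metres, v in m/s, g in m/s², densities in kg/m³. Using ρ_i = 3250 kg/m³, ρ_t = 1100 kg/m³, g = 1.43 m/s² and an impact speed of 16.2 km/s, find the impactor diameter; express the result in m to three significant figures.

Rearranging for d: d = [D / (1.46 · (3250/1100)^0.366 · 16200^0.43 · 1.43^-0.2)]^(1/0.8).
D = 9300 m.
(3250/1100)^0.366 = 1.487
16200^0.43 = 64.58
1.43^-0.2 = 0.9310
Denominator = 1.46 × 1.487 × 64.58 × 0.9310 = 130.5
D / 130.5 = 9300 / 130.5 = 71.26
d = 71.26^(1/0.8) = 71.26^1.25 = 207.0 m

d ≈ 207 m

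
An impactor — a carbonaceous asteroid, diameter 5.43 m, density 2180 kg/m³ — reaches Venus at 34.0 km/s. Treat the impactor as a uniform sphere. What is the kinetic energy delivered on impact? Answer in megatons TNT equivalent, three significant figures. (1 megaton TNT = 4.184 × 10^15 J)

v = 34000 m/s.
Mass m = (π/6) ρ d³ = (π/6) × 2180 × (5.43)³ = 1.827 × 10^5 kg
E = ½ m v² = 0.5 × 1.827 × 10^5 × (34000)² = 1.056 × 10^14 J
   = 1.056 × 10^14 / 4.184×10^15 = 0.02524 Mt

E ≈ 0.0252 Mt TNT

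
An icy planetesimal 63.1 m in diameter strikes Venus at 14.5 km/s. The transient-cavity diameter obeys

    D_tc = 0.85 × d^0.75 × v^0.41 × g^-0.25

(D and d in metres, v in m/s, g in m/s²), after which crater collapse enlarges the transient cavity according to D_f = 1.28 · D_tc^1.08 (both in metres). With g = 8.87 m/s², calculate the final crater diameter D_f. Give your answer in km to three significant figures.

v = 14500 m/s.
d^0.75 = 63.1^0.75 = 22.39
v^0.41 = 14500^0.41 = 50.83
g^-0.25 = 8.87^-0.25 = 0.5795
D_tc = 0.85 × 22.39 × 50.83 × 0.5795 = 560.6 m
D_f = 1.28 × (560.6)^1.08 = 1191 m
     = 1.191 km

D_f ≈ 1.19 km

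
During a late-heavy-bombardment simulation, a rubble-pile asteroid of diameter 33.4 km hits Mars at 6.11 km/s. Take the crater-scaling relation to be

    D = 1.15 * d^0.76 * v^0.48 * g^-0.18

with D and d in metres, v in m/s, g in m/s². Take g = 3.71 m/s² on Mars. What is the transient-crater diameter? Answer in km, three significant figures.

D ≈ 164 km

In SI units: d = 33400 m, v = 6110 m/s.
d^0.76 = 33400^0.76 = 2742
v^0.48 = 6110^0.48 = 65.66
g^-0.18 = 3.71^-0.18 = 0.7898
D = 1.15 × 2742 × 65.66 × 0.7898 = 1.635 × 10^5 m
   = 163.5 km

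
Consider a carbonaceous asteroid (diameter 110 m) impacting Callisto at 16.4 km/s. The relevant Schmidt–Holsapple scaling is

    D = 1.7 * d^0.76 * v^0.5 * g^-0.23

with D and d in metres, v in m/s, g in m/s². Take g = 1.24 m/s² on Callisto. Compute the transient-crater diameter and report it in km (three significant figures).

In SI units: v = 16400 m/s.
d^0.76 = 110^0.76 = 35.60
v^0.5 = 16400^0.5 = 128.1
g^-0.23 = 1.24^-0.23 = 0.9517
D = 1.7 × 35.60 × 128.1 × 0.9517 = 7378 m
   = 7.378 km

D ≈ 7.38 km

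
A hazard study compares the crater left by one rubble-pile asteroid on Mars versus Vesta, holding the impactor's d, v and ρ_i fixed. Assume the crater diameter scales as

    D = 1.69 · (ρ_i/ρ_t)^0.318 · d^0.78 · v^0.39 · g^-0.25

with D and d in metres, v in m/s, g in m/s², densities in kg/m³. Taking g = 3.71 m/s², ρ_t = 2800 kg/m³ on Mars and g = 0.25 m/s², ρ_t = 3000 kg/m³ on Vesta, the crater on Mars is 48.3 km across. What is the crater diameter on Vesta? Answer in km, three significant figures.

D ≈ 92.7 km

The impactor-only factors (d, v, ρ_i) cancel in the ratio, leaving D_Vesta/D_Mars = (g_Vesta/g_Mars)^-0.25 · (ρ_t,Mars/ρ_t,Vesta)^0.318.
(0.25/3.71)^-0.25 = 0.06739^-0.25 = 1.963
(2800/3000)^0.318 = 0.9333^0.318 = 0.9783
Ratio = 1.963 × 0.9783 = 1.920
D_Vesta = 1.920 × 48.3 km = 92.7 km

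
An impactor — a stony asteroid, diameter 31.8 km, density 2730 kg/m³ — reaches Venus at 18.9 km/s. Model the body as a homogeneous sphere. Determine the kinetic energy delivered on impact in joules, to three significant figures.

E ≈ 8.21 × 10^24 J

d = 31800 m; v = 18900 m/s.
Mass m = (π/6) ρ d³ = (π/6) × 2730 × (31800)³ = 4.597 × 10^16 kg
E = ½ m v² = 0.5 × 4.597 × 10^16 × (18900)² = 8.210 × 10^24 J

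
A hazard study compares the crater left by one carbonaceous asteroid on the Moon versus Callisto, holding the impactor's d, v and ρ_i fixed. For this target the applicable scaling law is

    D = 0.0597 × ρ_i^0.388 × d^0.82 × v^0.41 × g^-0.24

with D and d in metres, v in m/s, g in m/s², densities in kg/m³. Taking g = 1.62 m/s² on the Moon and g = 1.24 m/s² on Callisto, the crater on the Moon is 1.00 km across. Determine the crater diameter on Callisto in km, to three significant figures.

All impactor-dependent factors cancel in the ratio, leaving D_Callisto/D_Moon = (g_Callisto/g_Moon)^-0.24.
(1.24/1.62)^-0.24 = 0.7654^-0.24 = 1.066
D_Callisto = 1.066 × 1.00 km = 1.07 km

D ≈ 1.07 km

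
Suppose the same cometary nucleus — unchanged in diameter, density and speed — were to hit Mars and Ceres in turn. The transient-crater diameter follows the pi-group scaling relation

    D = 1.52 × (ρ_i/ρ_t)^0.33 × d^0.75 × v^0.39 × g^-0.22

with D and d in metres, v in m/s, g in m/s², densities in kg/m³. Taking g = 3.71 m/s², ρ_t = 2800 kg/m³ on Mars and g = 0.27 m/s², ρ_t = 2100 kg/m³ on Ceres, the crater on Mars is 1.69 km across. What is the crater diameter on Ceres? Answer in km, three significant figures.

The impactor-only factors (d, v, ρ_i) cancel in the ratio, leaving D_Ceres/D_Mars = (g_Ceres/g_Mars)^-0.22 · (ρ_t,Mars/ρ_t,Ceres)^0.33.
(0.27/3.71)^-0.22 = 0.07278^-0.22 = 1.780
(2800/2100)^0.33 = 1.333^0.33 = 1.099
Ratio = 1.780 × 1.099 = 1.956
D_Ceres = 1.956 × 1.69 km = 3.31 km

D ≈ 3.31 km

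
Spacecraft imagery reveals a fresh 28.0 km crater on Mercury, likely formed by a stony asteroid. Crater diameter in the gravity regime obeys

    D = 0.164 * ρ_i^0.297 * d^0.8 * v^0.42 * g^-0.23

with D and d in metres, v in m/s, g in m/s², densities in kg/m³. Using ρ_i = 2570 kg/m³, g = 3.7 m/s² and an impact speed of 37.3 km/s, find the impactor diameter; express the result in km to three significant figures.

d ≈ 1.09 km

Rearranging for d: d = [D / (0.164 · 2570^0.297 · 37300^0.42 · 3.7^-0.23)]^(1/0.8).
D = 28000 m.
2570^0.297 = 10.30
37300^0.42 = 83.20
3.7^-0.23 = 0.7401
Denominator = 0.164 × 10.30 × 83.20 × 0.7401 = 104.0
D / 104.0 = 28000 / 104.0 = 269.2
d = 269.2^(1/0.8) = 269.2^1.25 = 1090 m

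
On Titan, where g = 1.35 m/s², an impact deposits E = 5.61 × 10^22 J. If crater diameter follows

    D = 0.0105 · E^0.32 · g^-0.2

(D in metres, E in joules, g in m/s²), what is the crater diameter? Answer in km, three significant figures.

D ≈ 188 km

E^0.32 = (5.61 × 10^22)^0.32 = 1.904 × 10^7
g^-0.2 = 1.35^-0.2 = 0.9417
D = 0.0105 × 1.904 × 10^7 × 0.9417 = 1.883 × 10^5 m
   = 188.3 km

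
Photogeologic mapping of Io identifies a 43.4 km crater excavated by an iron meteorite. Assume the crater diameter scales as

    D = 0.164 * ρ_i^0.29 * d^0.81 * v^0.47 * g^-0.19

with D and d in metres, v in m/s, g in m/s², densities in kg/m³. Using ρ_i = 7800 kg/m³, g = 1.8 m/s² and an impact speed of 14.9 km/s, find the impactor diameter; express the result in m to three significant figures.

Rearranging for d: d = [D / (0.164 · 7800^0.29 · 14900^0.47 · 1.8^-0.19)]^(1/0.81).
D = 43400 m.
7800^0.29 = 13.45
14900^0.47 = 91.50
1.8^-0.19 = 0.8943
Denominator = 0.164 × 13.45 × 91.50 × 0.8943 = 180.5
D / 180.5 = 43400 / 180.5 = 240.4
d = 240.4^(1/0.81) = 240.4^1.2346 = 870.0 m

d ≈ 870 m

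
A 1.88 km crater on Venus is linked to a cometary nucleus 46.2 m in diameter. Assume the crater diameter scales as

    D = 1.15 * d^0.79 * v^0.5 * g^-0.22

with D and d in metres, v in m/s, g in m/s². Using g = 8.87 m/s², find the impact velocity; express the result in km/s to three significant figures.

Rearranging for v: v = [D / (1.15 · 46.2^0.79 · 8.87^-0.22)]^(1/0.5).
D = 1880 m.
46.2^0.79 = 20.66
8.87^-0.22 = 0.6187
Denominator = 1.15 × 20.66 × 0.6187 = 14.70
D / 14.70 = 1880 / 14.70 = 127.9
v = 127.9^(1/0.5) = 127.9^2 = 16358 m/s

v ≈ 16.4 km/s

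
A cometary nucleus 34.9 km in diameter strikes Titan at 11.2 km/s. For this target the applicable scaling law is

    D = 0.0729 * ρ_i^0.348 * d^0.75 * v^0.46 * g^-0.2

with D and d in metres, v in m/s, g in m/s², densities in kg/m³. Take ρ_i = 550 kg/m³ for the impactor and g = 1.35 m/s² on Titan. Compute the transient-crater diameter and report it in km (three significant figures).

In SI units: d = 34900 m, v = 11200 m/s.
ρ_i^0.348 = 550^0.348 = 8.988
d^0.75 = 34900^0.75 = 2553
v^0.46 = 11200^0.46 = 72.89
g^-0.2 = 1.35^-0.2 = 0.9417
D = 0.0729 × 8.988 × 2553 × 72.89 × 0.9417 = 1.148 × 10^5 m
   = 114.8 km

D ≈ 115 km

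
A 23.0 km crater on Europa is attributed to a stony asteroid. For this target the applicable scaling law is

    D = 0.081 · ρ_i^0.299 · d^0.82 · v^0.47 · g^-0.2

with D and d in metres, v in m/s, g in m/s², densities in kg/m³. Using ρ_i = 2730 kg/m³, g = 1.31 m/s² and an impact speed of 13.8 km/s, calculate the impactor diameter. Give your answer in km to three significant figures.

d ≈ 1.13 km

Rearranging for d: d = [D / (0.081 · 2730^0.299 · 13800^0.47 · 1.31^-0.2)]^(1/0.82).
D = 23000 m.
2730^0.299 = 10.65
13800^0.47 = 88.26
1.31^-0.2 = 0.9474
Denominator = 0.081 × 10.65 × 88.26 × 0.9474 = 72.13
D / 72.13 = 23000 / 72.13 = 318.9
d = 318.9^(1/0.82) = 318.9^1.2195 = 1130 m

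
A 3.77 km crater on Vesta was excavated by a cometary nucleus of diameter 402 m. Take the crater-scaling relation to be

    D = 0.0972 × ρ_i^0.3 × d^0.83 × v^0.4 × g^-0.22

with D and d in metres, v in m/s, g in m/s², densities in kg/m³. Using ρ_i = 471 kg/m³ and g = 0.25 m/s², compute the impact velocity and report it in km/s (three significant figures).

v ≈ 5.40 km/s

Rearranging for v: v = [D / (0.0972 · 471^0.3 · 402^0.83 · 0.25^-0.22)]^(1/0.4).
D = 3770 m.
471^0.3 = 6.337
402^0.83 = 145.0
0.25^-0.22 = 1.357
Denominator = 0.0972 × 6.337 × 145.0 × 1.357 = 121.2
D / 121.2 = 3770 / 121.2 = 31.11
v = 31.11^(1/0.4) = 31.11^2.5 = 5398 m/s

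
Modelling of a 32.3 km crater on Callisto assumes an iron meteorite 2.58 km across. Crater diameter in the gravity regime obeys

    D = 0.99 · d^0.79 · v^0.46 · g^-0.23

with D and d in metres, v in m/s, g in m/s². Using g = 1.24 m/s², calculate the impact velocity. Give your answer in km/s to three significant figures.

Rearranging for v: v = [D / (0.99 · 2580^0.79 · 1.24^-0.23)]^(1/0.46).
D = 32300 m.
2580^0.79 = 495.7
1.24^-0.23 = 0.9517
Denominator = 0.99 × 495.7 × 0.9517 = 467.0
D / 467.0 = 32300 / 467.0 = 69.16
v = 69.16^(1/0.46) = 69.16^2.1739 = 9992 m/s

v ≈ 9.99 km/s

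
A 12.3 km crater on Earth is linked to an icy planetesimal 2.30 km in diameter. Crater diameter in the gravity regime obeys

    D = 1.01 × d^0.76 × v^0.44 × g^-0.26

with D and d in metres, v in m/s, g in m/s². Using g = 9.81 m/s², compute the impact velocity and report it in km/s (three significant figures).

Rearranging for v: v = [D / (1.01 · 2300^0.76 · 9.81^-0.26)]^(1/0.44).
D = 12300 m.
2300^0.76 = 358.9
9.81^-0.26 = 0.5523
Denominator = 1.01 × 358.9 × 0.5523 = 200.2
D / 200.2 = 12300 / 200.2 = 61.44
v = 61.44^(1/0.44) = 61.44^2.2727 = 11604 m/s

v ≈ 11.6 km/s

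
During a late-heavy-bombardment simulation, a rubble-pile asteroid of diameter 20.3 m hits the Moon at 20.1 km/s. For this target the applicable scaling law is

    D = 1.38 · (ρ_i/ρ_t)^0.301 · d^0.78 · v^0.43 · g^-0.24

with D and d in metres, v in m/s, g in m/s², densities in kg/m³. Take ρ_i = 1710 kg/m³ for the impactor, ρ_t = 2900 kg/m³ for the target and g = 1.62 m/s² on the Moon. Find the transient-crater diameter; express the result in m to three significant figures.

D ≈ 778 m

In SI units: v = 20100 m/s.
(ρ_i/ρ_t)^0.301 = (1710/2900)^0.301 = 0.8530
d^0.78 = 20.3^0.78 = 10.47
v^0.43 = 20100^0.43 = 70.86
g^-0.24 = 1.62^-0.24 = 0.8907
D = 1.38 × 0.8530 × 10.47 × 70.86 × 0.8907 = 777.9 m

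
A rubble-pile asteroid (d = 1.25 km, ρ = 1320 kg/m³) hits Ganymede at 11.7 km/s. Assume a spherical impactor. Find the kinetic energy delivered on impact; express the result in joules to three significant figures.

d = 1250 m; v = 11700 m/s.
Mass m = (π/6) ρ d³ = (π/6) × 1320 × (1250)³ = 1.350 × 10^12 kg
E = ½ m v² = 0.5 × 1.350 × 10^12 × (11700)² = 9.240 × 10^19 J

E ≈ 9.24 × 10^19 J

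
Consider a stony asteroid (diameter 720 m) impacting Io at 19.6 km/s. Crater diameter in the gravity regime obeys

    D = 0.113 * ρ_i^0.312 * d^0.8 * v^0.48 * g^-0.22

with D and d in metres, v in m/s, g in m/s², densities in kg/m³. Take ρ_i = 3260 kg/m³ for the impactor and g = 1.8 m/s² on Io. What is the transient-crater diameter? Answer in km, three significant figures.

D ≈ 27.5 km

In SI units: v = 19600 m/s.
ρ_i^0.312 = 3260^0.312 = 12.48
d^0.8 = 720^0.8 = 193.1
v^0.48 = 19600^0.48 = 114.9
g^-0.22 = 1.8^-0.22 = 0.8787
D = 0.113 × 12.48 × 193.1 × 114.9 × 0.8787 = 27494 m
   = 27.49 km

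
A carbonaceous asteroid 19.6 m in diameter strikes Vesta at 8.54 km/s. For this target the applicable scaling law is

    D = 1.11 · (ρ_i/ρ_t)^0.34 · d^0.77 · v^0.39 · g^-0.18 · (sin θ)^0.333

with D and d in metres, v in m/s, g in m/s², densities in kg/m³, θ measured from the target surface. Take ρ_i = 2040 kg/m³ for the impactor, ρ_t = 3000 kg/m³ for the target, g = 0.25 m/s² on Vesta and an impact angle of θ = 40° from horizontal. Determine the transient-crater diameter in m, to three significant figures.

D ≈ 364 m

In SI units: v = 8540 m/s.
(ρ_i/ρ_t)^0.34 = (2040/3000)^0.34 = 0.8771
d^0.77 = 19.6^0.77 = 9.886
v^0.39 = 8540^0.39 = 34.14
g^-0.18 = 0.25^-0.18 = 1.283
(sin 40°)^0.333 = 0.6428^0.333 = 0.8632
D = 1.11 × 0.8771 × 9.886 × 34.14 × 1.283 × 0.8632 = 363.9 m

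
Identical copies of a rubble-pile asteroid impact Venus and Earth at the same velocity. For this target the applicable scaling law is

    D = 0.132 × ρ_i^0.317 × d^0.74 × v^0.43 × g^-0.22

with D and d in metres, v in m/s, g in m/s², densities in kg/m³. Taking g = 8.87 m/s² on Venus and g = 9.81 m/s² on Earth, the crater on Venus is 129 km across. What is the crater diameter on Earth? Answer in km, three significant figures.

All impactor-dependent factors cancel in the ratio, leaving D_Earth/D_Venus = (g_Earth/g_Venus)^-0.22.
(9.81/8.87)^-0.22 = 1.106^-0.22 = 0.9781
D_Earth = 0.9781 × 129 km = 126 km

D ≈ 126 km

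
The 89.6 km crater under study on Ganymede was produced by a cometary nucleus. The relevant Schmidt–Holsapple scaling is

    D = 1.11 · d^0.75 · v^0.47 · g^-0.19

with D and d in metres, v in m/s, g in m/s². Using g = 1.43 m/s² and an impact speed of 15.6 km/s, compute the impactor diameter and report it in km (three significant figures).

Rearranging for d: d = [D / (1.11 · 15600^0.47 · 1.43^-0.19)]^(1/0.75).
D = 89600 m.
15600^0.47 = 93.49
1.43^-0.19 = 0.9343
Denominator = 1.11 × 93.49 × 0.9343 = 96.96
D / 96.96 = 89600 / 96.96 = 924.1
d = 924.1^(1/0.75) = 924.1^1.3333 = 8999 m

d ≈ 9.00 km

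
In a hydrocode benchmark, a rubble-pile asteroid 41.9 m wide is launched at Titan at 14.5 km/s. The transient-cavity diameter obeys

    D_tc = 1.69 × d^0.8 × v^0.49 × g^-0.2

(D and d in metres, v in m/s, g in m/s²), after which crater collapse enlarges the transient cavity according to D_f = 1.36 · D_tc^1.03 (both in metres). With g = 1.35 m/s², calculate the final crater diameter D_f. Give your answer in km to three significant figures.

D_f ≈ 6.00 km

v = 14500 m/s.
d^0.8 = 41.9^0.8 = 19.85
v^0.49 = 14500^0.49 = 109.4
g^-0.2 = 1.35^-0.2 = 0.9417
D_tc = 1.69 × 19.85 × 109.4 × 0.9417 = 3456 m
D_f = 1.36 × (3456)^1.03 = 6002 m
     = 6.002 km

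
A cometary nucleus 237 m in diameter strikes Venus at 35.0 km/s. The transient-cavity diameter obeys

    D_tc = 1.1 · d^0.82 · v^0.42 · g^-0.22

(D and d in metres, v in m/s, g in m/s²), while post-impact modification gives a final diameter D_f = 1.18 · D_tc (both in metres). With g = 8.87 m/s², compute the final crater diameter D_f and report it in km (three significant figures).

v = 35000 m/s.
d^0.82 = 237^0.82 = 88.57
v^0.42 = 35000^0.42 = 81.00
g^-0.22 = 8.87^-0.22 = 0.6187
D_tc = 1.1 × 88.57 × 81.00 × 0.6187 = 4883 m
D_f = 1.18 × 4883 = 5762 m
     = 5.762 km

D_f ≈ 5.76 km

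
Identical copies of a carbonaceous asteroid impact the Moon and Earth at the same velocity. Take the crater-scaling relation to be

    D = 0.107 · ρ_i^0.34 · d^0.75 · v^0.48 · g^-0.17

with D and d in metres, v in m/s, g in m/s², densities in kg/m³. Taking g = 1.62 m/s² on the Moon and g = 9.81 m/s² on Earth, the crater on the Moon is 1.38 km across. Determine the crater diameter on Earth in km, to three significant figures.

All impactor-dependent factors cancel in the ratio, leaving D_Earth/D_Moon = (g_Earth/g_Moon)^-0.17.
(9.81/1.62)^-0.17 = 6.056^-0.17 = 0.7363
D_Earth = 0.7363 × 1.38 km = 1.02 km

D ≈ 1.02 km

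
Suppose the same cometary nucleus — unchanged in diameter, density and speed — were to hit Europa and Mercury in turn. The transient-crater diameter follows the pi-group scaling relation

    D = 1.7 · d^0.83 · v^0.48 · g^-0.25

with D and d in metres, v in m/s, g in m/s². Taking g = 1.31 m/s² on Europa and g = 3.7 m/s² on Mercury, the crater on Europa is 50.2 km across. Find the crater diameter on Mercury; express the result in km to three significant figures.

All impactor-dependent factors cancel in the ratio, leaving D_Mercury/D_Europa = (g_Mercury/g_Europa)^-0.25.
(3.7/1.31)^-0.25 = 2.824^-0.25 = 0.7714
D_Mercury = 0.7714 × 50.2 km = 38.7 km

D ≈ 38.7 km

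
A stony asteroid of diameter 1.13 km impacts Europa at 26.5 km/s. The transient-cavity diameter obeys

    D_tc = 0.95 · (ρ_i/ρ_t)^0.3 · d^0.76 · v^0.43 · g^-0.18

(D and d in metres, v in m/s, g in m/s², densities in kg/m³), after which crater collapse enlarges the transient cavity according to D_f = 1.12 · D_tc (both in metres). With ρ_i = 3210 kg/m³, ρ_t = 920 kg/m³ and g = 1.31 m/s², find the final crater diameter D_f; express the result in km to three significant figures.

In SI: d = 1130 m, v = 26500 m/s.
(ρ_i/ρ_t)^0.3 = (3210/920)^0.3 = 1.455
d^0.76 = 1130^0.76 = 209.1
v^0.43 = 26500^0.43 = 79.80
g^-0.18 = 1.31^-0.18 = 0.9526
D_tc = 0.95 × 1.455 × 209.1 × 79.80 × 0.9526 = 21970 m
D_f = 1.12 × 21970 = 24606 m
     = 24.61 km

D_f ≈ 24.6 km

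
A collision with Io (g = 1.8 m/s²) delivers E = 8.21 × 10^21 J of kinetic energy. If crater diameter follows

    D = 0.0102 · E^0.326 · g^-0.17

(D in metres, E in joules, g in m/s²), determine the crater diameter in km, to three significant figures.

E^0.326 = (8.21 × 10^21)^0.326 = 1.393 × 10^7
g^-0.17 = 1.8^-0.17 = 0.9049
D = 0.0102 × 1.393 × 10^7 × 0.9049 = 1.286 × 10^5 m
   = 128.6 km

D ≈ 129 km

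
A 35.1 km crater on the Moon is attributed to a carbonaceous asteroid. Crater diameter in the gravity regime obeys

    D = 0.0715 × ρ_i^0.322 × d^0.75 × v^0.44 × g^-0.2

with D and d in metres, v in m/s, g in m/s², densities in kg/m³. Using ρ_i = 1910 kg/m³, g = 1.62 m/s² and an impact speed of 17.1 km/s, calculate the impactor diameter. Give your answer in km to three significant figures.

d ≈ 5.65 km

Rearranging for d: d = [D / (0.0715 · 1910^0.322 · 17100^0.44 · 1.62^-0.2)]^(1/0.75).
D = 35100 m.
1910^0.322 = 11.39
17100^0.44 = 72.86
1.62^-0.2 = 0.9080
Denominator = 0.0715 × 11.39 × 72.86 × 0.9080 = 53.88
D / 53.88 = 35100 / 53.88 = 651.4
d = 651.4^(1/0.75) = 651.4^1.3333 = 5646 m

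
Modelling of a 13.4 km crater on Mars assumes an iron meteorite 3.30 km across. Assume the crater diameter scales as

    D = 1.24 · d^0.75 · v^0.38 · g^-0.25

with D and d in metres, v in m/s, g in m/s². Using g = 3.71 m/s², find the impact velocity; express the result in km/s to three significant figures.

Rearranging for v: v = [D / (1.24 · 3300^0.75 · 3.71^-0.25)]^(1/0.38).
D = 13400 m.
3300^0.75 = 435.4
3.71^-0.25 = 0.7205
Denominator = 1.24 × 435.4 × 0.7205 = 389.0
D / 389.0 = 13400 / 389.0 = 34.45
v = 34.45^(1/0.38) = 34.45^2.6316 = 11099 m/s

v ≈ 11.1 km/s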